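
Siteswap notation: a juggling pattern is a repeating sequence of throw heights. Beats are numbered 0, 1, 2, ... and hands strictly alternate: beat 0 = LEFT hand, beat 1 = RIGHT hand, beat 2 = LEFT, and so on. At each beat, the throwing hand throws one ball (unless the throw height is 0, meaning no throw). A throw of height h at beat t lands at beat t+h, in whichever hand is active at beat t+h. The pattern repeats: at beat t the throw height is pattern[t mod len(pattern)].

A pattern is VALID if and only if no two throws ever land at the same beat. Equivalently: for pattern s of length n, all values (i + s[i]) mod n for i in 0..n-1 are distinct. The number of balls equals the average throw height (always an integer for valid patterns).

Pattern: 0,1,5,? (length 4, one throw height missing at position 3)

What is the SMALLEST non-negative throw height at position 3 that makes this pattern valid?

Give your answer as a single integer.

i=0: (0 + 0) mod 4 = 0
i=1: (1 + 1) mod 4 = 2
i=2: (2 + 5) mod 4 = 3
i=3: s[i]=? (unknown)
Known residues: [0, 2, 3]; need a permutation of 0..3, so missing residue r = 1
Need (3 + s) mod 4 = 1; smallest s = (1 - 3) mod 4 = 2

Answer: 2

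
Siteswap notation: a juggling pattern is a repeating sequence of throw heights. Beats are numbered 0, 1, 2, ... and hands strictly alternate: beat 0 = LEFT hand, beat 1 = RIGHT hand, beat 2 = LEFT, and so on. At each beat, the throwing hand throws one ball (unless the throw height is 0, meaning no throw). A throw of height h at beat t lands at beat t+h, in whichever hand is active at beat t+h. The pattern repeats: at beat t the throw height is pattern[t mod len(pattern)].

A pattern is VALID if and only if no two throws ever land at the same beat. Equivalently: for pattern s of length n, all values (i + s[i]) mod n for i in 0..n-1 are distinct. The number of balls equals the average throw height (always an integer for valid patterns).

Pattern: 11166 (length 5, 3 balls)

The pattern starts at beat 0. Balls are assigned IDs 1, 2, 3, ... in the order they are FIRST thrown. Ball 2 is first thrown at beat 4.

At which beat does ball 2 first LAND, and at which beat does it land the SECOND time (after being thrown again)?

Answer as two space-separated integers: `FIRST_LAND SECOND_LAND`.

Answer: 10 11

Derivation:
Beat 0 (L): throw ball1 h=1 -> lands@1:R; in-air after throw: [b1@1:R]
Beat 1 (R): throw ball1 h=1 -> lands@2:L; in-air after throw: [b1@2:L]
Beat 2 (L): throw ball1 h=1 -> lands@3:R; in-air after throw: [b1@3:R]
Beat 3 (R): throw ball1 h=6 -> lands@9:R; in-air after throw: [b1@9:R]
Beat 4 (L): throw ball2 h=6 -> lands@10:L; in-air after throw: [b1@9:R b2@10:L]
Beat 5 (R): throw ball3 h=1 -> lands@6:L; in-air after throw: [b3@6:L b1@9:R b2@10:L]
Beat 6 (L): throw ball3 h=1 -> lands@7:R; in-air after throw: [b3@7:R b1@9:R b2@10:L]
Beat 7 (R): throw ball3 h=1 -> lands@8:L; in-air after throw: [b3@8:L b1@9:R b2@10:L]
Beat 8 (L): throw ball3 h=6 -> lands@14:L; in-air after throw: [b1@9:R b2@10:L b3@14:L]
Beat 9 (R): throw ball1 h=6 -> lands@15:R; in-air after throw: [b2@10:L b3@14:L b1@15:R]
Beat 10 (L): throw ball2 h=1 -> lands@11:R; in-air after throw: [b2@11:R b3@14:L b1@15:R]
Beat 11 (R): throw ball2 h=1 -> lands@12:L; in-air after throw: [b2@12:L b3@14:L b1@15:R]
Ball 2: thrown@4 h=6 -> first land @10; rethrown@10 h=1 -> second land @11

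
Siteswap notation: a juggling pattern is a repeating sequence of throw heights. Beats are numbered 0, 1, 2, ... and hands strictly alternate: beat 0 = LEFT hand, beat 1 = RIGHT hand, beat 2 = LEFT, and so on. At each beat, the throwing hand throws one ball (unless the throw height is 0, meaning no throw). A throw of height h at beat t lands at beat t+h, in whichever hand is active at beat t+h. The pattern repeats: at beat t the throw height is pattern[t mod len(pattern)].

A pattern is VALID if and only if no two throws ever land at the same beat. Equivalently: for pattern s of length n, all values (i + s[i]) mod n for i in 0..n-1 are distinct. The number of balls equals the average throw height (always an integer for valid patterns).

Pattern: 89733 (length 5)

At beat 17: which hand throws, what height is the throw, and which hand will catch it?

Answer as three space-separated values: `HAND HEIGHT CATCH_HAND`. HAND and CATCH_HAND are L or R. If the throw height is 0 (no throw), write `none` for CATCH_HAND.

Answer: R 7 L

Derivation:
Beat 17: 17 mod 2 = 1, so hand = R
Throw height = pattern[17 mod 5] = pattern[2] = 7
Lands at beat 17+7=24, 24 mod 2 = 0, so catch hand = L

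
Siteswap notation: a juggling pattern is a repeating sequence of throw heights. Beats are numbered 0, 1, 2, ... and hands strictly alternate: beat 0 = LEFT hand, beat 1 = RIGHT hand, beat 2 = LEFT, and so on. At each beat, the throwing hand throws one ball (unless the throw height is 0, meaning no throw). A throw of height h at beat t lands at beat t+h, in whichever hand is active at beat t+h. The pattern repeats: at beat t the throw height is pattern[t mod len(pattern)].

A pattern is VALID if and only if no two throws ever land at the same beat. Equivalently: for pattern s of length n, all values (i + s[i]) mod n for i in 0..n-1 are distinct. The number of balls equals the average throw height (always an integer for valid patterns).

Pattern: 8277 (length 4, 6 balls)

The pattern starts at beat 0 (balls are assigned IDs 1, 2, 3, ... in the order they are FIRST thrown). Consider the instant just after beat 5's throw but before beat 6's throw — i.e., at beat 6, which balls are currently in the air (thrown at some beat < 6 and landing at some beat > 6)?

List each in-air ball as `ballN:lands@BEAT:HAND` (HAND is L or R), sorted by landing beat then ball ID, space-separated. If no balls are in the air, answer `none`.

Beat 0 (L): throw ball1 h=8 -> lands@8:L; in-air after throw: [b1@8:L]
Beat 1 (R): throw ball2 h=2 -> lands@3:R; in-air after throw: [b2@3:R b1@8:L]
Beat 2 (L): throw ball3 h=7 -> lands@9:R; in-air after throw: [b2@3:R b1@8:L b3@9:R]
Beat 3 (R): throw ball2 h=7 -> lands@10:L; in-air after throw: [b1@8:L b3@9:R b2@10:L]
Beat 4 (L): throw ball4 h=8 -> lands@12:L; in-air after throw: [b1@8:L b3@9:R b2@10:L b4@12:L]
Beat 5 (R): throw ball5 h=2 -> lands@7:R; in-air after throw: [b5@7:R b1@8:L b3@9:R b2@10:L b4@12:L]
Beat 6 (L): throw ball6 h=7 -> lands@13:R; in-air after throw: [b5@7:R b1@8:L b3@9:R b2@10:L b4@12:L b6@13:R]

Answer: ball5:lands@7:R ball1:lands@8:L ball3:lands@9:R ball2:lands@10:L ball4:lands@12:L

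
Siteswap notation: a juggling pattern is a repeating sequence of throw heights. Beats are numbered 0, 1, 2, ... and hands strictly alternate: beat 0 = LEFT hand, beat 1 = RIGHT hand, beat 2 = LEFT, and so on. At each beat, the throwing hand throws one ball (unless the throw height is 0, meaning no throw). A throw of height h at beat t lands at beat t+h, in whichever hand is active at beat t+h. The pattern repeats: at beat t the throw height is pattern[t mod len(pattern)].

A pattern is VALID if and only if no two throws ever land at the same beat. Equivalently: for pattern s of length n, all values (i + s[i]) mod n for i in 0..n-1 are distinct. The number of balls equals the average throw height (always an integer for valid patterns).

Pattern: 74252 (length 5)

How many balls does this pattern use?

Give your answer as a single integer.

Answer: 4

Derivation:
Pattern = [7, 4, 2, 5, 2], length n = 5
  position 0: throw height = 7, running sum = 7
  position 1: throw height = 4, running sum = 11
  position 2: throw height = 2, running sum = 13
  position 3: throw height = 5, running sum = 18
  position 4: throw height = 2, running sum = 20
Total sum = 20; balls = sum / n = 20 / 5 = 4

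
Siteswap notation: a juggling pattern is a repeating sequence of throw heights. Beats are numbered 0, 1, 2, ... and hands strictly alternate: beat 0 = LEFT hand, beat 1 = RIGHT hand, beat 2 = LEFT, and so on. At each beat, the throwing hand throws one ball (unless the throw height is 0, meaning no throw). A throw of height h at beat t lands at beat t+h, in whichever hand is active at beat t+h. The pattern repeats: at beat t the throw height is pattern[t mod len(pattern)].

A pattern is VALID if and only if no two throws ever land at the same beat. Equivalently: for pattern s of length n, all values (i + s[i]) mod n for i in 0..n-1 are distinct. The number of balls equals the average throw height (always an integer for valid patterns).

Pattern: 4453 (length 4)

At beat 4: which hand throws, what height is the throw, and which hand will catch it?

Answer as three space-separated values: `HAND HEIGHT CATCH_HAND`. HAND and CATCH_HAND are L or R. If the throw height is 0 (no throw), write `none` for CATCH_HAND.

Answer: L 4 L

Derivation:
Beat 4: 4 mod 2 = 0, so hand = L
Throw height = pattern[4 mod 4] = pattern[0] = 4
Lands at beat 4+4=8, 8 mod 2 = 0, so catch hand = L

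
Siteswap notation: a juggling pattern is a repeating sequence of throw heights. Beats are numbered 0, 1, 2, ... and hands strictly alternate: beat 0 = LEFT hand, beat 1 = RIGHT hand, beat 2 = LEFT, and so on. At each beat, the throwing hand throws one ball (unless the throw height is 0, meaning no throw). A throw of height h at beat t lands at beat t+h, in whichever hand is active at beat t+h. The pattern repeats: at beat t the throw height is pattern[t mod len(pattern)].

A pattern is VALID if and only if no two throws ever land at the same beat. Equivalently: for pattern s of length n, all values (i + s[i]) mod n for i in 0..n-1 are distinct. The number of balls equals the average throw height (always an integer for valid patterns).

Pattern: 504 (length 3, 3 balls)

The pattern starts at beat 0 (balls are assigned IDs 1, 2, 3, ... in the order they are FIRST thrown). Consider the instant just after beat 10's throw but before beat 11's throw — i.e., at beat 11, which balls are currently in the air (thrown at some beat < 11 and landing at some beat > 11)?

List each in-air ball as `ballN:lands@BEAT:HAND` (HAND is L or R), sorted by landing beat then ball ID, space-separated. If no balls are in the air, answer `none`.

Answer: ball3:lands@12:L ball1:lands@14:L

Derivation:
Beat 0 (L): throw ball1 h=5 -> lands@5:R; in-air after throw: [b1@5:R]
Beat 2 (L): throw ball2 h=4 -> lands@6:L; in-air after throw: [b1@5:R b2@6:L]
Beat 3 (R): throw ball3 h=5 -> lands@8:L; in-air after throw: [b1@5:R b2@6:L b3@8:L]
Beat 5 (R): throw ball1 h=4 -> lands@9:R; in-air after throw: [b2@6:L b3@8:L b1@9:R]
Beat 6 (L): throw ball2 h=5 -> lands@11:R; in-air after throw: [b3@8:L b1@9:R b2@11:R]
Beat 8 (L): throw ball3 h=4 -> lands@12:L; in-air after throw: [b1@9:R b2@11:R b3@12:L]
Beat 9 (R): throw ball1 h=5 -> lands@14:L; in-air after throw: [b2@11:R b3@12:L b1@14:L]
Beat 11 (R): throw ball2 h=4 -> lands@15:R; in-air after throw: [b3@12:L b1@14:L b2@15:R]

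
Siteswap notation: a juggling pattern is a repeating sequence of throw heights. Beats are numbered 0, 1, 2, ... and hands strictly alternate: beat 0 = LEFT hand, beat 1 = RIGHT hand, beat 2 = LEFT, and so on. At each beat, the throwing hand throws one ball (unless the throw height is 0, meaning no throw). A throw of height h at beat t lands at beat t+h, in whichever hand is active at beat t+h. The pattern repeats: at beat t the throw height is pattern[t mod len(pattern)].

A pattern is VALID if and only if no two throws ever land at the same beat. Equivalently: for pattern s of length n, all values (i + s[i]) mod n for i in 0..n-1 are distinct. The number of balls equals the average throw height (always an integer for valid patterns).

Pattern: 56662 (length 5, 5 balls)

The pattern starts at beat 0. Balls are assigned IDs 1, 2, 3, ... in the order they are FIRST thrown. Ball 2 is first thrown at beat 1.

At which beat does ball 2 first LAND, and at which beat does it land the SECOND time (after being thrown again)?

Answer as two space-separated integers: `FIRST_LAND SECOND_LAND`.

Answer: 7 13

Derivation:
Beat 0 (L): throw ball1 h=5 -> lands@5:R; in-air after throw: [b1@5:R]
Beat 1 (R): throw ball2 h=6 -> lands@7:R; in-air after throw: [b1@5:R b2@7:R]
Beat 2 (L): throw ball3 h=6 -> lands@8:L; in-air after throw: [b1@5:R b2@7:R b3@8:L]
Beat 3 (R): throw ball4 h=6 -> lands@9:R; in-air after throw: [b1@5:R b2@7:R b3@8:L b4@9:R]
Beat 4 (L): throw ball5 h=2 -> lands@6:L; in-air after throw: [b1@5:R b5@6:L b2@7:R b3@8:L b4@9:R]
Beat 5 (R): throw ball1 h=5 -> lands@10:L; in-air after throw: [b5@6:L b2@7:R b3@8:L b4@9:R b1@10:L]
Beat 6 (L): throw ball5 h=6 -> lands@12:L; in-air after throw: [b2@7:R b3@8:L b4@9:R b1@10:L b5@12:L]
Beat 7 (R): throw ball2 h=6 -> lands@13:R; in-air after throw: [b3@8:L b4@9:R b1@10:L b5@12:L b2@13:R]
Beat 8 (L): throw ball3 h=6 -> lands@14:L; in-air after throw: [b4@9:R b1@10:L b5@12:L b2@13:R b3@14:L]
Beat 9 (R): throw ball4 h=2 -> lands@11:R; in-air after throw: [b1@10:L b4@11:R b5@12:L b2@13:R b3@14:L]
Beat 10 (L): throw ball1 h=5 -> lands@15:R; in-air after throw: [b4@11:R b5@12:L b2@13:R b3@14:L b1@15:R]
Beat 11 (R): throw ball4 h=6 -> lands@17:R; in-air after throw: [b5@12:L b2@13:R b3@14:L b1@15:R b4@17:R]
Beat 12 (L): throw ball5 h=6 -> lands@18:L; in-air after throw: [b2@13:R b3@14:L b1@15:R b4@17:R b5@18:L]
Beat 13 (R): throw ball2 h=6 -> lands@19:R; in-air after throw: [b3@14:L b1@15:R b4@17:R b5@18:L b2@19:R]
Ball 2: thrown@1 h=6 -> first land @7; rethrown@7 h=6 -> second land @13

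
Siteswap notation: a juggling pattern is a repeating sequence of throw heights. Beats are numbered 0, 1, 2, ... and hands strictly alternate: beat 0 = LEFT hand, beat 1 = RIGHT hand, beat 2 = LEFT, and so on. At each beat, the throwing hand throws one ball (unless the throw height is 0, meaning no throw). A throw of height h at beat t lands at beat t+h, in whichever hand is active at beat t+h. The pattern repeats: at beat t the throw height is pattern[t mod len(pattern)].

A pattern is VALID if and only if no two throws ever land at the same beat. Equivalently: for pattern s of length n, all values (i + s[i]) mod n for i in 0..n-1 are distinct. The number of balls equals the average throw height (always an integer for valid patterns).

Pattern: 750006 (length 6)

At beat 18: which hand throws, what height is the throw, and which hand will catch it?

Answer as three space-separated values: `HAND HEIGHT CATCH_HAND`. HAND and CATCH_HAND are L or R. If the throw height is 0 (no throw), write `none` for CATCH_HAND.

Answer: L 7 R

Derivation:
Beat 18: 18 mod 2 = 0, so hand = L
Throw height = pattern[18 mod 6] = pattern[0] = 7
Lands at beat 18+7=25, 25 mod 2 = 1, so catch hand = R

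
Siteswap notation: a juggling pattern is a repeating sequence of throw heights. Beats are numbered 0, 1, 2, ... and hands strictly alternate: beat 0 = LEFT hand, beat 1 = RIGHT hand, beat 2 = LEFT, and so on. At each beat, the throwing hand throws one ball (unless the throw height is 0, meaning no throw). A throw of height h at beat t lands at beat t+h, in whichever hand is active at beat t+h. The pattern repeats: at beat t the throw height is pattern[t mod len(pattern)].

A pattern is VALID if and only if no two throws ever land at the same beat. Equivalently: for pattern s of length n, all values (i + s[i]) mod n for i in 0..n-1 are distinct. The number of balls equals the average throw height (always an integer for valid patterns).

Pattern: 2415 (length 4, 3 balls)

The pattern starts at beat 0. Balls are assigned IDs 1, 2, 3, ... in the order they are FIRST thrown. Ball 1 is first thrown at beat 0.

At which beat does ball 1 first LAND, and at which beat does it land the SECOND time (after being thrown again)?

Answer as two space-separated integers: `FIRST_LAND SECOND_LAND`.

Answer: 2 3

Derivation:
Beat 0 (L): throw ball1 h=2 -> lands@2:L; in-air after throw: [b1@2:L]
Beat 1 (R): throw ball2 h=4 -> lands@5:R; in-air after throw: [b1@2:L b2@5:R]
Beat 2 (L): throw ball1 h=1 -> lands@3:R; in-air after throw: [b1@3:R b2@5:R]
Beat 3 (R): throw ball1 h=5 -> lands@8:L; in-air after throw: [b2@5:R b1@8:L]
Ball 1: thrown@0 h=2 -> first land @2; rethrown@2 h=1 -> second land @3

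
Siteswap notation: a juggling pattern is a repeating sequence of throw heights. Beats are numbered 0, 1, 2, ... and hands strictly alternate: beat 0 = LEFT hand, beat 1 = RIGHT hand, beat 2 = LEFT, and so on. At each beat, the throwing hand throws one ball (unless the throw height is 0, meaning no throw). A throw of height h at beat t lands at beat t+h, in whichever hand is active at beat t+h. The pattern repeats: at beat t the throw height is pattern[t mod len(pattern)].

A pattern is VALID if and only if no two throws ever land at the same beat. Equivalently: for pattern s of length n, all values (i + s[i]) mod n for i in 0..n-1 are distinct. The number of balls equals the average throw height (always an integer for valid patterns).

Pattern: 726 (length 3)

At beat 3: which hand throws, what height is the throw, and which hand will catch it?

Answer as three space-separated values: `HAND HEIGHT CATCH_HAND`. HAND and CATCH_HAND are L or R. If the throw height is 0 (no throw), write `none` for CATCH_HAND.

Answer: R 7 L

Derivation:
Beat 3: 3 mod 2 = 1, so hand = R
Throw height = pattern[3 mod 3] = pattern[0] = 7
Lands at beat 3+7=10, 10 mod 2 = 0, so catch hand = L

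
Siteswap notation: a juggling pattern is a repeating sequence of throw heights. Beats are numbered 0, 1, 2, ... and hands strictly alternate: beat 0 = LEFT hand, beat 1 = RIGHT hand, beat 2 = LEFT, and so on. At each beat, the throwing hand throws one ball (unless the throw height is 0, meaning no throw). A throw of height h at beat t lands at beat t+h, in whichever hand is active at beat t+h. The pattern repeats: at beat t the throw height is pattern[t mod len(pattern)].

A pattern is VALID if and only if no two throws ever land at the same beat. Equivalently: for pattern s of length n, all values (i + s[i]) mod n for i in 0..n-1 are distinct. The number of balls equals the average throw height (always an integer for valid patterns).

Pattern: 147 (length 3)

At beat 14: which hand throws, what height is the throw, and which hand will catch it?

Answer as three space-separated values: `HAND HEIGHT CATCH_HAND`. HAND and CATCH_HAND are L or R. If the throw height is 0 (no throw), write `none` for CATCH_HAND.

Answer: L 7 R

Derivation:
Beat 14: 14 mod 2 = 0, so hand = L
Throw height = pattern[14 mod 3] = pattern[2] = 7
Lands at beat 14+7=21, 21 mod 2 = 1, so catch hand = R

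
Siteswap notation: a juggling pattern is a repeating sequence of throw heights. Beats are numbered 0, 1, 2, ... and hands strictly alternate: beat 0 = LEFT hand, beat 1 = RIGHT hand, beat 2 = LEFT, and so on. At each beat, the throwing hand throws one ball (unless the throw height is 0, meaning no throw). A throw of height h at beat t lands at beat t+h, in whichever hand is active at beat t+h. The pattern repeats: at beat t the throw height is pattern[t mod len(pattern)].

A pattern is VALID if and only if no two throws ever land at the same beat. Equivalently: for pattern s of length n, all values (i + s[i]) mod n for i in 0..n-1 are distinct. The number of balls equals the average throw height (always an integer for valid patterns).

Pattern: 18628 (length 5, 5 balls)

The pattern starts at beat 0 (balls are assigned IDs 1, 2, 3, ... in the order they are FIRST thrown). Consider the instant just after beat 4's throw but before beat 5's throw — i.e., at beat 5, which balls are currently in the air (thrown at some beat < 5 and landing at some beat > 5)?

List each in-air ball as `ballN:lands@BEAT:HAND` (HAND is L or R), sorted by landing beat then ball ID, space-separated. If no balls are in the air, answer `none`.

Answer: ball2:lands@8:L ball1:lands@9:R ball4:lands@12:L

Derivation:
Beat 0 (L): throw ball1 h=1 -> lands@1:R; in-air after throw: [b1@1:R]
Beat 1 (R): throw ball1 h=8 -> lands@9:R; in-air after throw: [b1@9:R]
Beat 2 (L): throw ball2 h=6 -> lands@8:L; in-air after throw: [b2@8:L b1@9:R]
Beat 3 (R): throw ball3 h=2 -> lands@5:R; in-air after throw: [b3@5:R b2@8:L b1@9:R]
Beat 4 (L): throw ball4 h=8 -> lands@12:L; in-air after throw: [b3@5:R b2@8:L b1@9:R b4@12:L]
Beat 5 (R): throw ball3 h=1 -> lands@6:L; in-air after throw: [b3@6:L b2@8:L b1@9:R b4@12:L]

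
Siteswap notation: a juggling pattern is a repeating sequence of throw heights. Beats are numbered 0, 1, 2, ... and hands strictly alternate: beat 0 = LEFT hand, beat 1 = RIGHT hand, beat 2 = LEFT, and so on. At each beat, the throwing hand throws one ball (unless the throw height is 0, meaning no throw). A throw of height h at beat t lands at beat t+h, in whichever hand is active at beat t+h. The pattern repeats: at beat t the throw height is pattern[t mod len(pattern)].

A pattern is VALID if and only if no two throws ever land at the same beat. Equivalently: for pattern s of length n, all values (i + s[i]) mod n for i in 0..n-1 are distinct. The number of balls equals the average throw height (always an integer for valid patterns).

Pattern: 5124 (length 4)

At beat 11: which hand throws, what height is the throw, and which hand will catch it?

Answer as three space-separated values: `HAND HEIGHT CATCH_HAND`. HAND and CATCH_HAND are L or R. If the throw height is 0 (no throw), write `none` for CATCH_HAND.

Beat 11: 11 mod 2 = 1, so hand = R
Throw height = pattern[11 mod 4] = pattern[3] = 4
Lands at beat 11+4=15, 15 mod 2 = 1, so catch hand = R

Answer: R 4 R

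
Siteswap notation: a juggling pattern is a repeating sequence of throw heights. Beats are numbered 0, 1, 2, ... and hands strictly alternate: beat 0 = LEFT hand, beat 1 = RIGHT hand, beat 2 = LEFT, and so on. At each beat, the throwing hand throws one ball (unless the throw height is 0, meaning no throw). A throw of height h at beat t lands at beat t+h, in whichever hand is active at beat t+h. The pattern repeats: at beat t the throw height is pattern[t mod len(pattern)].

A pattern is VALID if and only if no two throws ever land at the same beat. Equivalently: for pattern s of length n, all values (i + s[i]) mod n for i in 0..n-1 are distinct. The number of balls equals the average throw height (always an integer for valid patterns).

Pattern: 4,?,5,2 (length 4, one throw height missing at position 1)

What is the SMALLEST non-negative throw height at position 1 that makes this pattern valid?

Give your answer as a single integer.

i=0: (0 + 4) mod 4 = 0
i=1: s[i]=? (unknown)
i=2: (2 + 5) mod 4 = 3
i=3: (3 + 2) mod 4 = 1
Known residues: [0, 1, 3]; need a permutation of 0..3, so missing residue r = 2
Need (1 + s) mod 4 = 2; smallest s = (2 - 1) mod 4 = 1

Answer: 1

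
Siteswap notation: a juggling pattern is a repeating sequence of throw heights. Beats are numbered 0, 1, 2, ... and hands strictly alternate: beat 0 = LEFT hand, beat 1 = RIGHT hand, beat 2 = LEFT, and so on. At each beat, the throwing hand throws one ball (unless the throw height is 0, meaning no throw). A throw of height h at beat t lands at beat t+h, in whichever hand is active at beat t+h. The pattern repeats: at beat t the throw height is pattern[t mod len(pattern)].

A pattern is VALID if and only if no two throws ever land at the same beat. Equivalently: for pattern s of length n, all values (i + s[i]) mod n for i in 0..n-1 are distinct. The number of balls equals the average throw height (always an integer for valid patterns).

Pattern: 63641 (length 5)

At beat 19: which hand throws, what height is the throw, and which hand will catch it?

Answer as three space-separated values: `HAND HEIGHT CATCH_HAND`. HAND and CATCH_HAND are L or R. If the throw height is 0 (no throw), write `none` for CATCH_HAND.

Answer: R 1 L

Derivation:
Beat 19: 19 mod 2 = 1, so hand = R
Throw height = pattern[19 mod 5] = pattern[4] = 1
Lands at beat 19+1=20, 20 mod 2 = 0, so catch hand = L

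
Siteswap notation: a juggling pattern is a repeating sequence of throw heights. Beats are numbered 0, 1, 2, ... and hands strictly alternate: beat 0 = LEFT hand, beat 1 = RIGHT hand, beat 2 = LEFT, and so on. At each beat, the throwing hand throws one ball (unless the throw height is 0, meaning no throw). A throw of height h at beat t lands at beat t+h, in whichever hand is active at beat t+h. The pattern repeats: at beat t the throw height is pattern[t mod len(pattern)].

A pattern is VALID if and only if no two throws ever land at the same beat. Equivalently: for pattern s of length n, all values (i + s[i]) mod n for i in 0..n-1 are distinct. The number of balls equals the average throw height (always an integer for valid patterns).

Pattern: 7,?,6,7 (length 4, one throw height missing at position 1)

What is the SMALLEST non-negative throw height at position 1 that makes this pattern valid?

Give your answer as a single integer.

Answer: 0

Derivation:
i=0: (0 + 7) mod 4 = 3
i=1: s[i]=? (unknown)
i=2: (2 + 6) mod 4 = 0
i=3: (3 + 7) mod 4 = 2
Known residues: [0, 2, 3]; need a permutation of 0..3, so missing residue r = 1
Need (1 + s) mod 4 = 1; smallest s = (1 - 1) mod 4 = 0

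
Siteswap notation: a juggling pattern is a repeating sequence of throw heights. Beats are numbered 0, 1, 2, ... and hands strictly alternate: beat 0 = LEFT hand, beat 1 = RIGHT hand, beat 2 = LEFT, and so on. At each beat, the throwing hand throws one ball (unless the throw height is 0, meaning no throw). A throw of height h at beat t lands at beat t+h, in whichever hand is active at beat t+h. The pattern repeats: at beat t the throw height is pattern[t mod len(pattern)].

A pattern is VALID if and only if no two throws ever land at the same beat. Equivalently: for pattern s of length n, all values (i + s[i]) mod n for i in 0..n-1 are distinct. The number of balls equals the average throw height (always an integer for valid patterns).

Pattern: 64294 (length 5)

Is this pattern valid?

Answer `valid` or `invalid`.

i=0: (i + s[i]) mod n = (0 + 6) mod 5 = 1
i=1: (i + s[i]) mod n = (1 + 4) mod 5 = 0
i=2: (i + s[i]) mod n = (2 + 2) mod 5 = 4
i=3: (i + s[i]) mod n = (3 + 9) mod 5 = 2
i=4: (i + s[i]) mod n = (4 + 4) mod 5 = 3
Residues: [1, 0, 4, 2, 3], distinct: True

Answer: valid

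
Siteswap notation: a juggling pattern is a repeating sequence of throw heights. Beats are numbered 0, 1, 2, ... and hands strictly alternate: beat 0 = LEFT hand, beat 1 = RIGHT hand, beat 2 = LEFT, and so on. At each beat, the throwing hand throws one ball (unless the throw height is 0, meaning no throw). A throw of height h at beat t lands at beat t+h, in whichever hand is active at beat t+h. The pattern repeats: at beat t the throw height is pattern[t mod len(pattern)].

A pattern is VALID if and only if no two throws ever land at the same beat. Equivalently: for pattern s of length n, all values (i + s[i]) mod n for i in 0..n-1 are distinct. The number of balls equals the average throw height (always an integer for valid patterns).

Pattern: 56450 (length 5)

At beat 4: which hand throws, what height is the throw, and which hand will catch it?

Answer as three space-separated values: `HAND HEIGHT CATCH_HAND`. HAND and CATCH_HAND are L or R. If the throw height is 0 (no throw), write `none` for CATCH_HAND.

Answer: L 0 none

Derivation:
Beat 4: 4 mod 2 = 0, so hand = L
Throw height = pattern[4 mod 5] = pattern[4] = 0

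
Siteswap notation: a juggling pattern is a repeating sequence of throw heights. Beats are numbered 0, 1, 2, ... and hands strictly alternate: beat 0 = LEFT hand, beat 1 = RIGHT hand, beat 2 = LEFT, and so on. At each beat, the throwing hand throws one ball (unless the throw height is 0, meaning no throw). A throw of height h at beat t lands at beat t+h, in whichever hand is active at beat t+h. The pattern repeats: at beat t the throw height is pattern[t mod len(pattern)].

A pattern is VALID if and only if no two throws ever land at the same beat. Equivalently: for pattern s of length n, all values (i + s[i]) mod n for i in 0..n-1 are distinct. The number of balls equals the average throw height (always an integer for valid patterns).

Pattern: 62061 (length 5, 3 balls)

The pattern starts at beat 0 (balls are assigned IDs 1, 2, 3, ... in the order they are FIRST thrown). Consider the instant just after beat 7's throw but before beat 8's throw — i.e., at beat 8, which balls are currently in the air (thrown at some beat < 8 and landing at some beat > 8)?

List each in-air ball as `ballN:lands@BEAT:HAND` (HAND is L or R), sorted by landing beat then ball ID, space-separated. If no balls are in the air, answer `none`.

Beat 0 (L): throw ball1 h=6 -> lands@6:L; in-air after throw: [b1@6:L]
Beat 1 (R): throw ball2 h=2 -> lands@3:R; in-air after throw: [b2@3:R b1@6:L]
Beat 3 (R): throw ball2 h=6 -> lands@9:R; in-air after throw: [b1@6:L b2@9:R]
Beat 4 (L): throw ball3 h=1 -> lands@5:R; in-air after throw: [b3@5:R b1@6:L b2@9:R]
Beat 5 (R): throw ball3 h=6 -> lands@11:R; in-air after throw: [b1@6:L b2@9:R b3@11:R]
Beat 6 (L): throw ball1 h=2 -> lands@8:L; in-air after throw: [b1@8:L b2@9:R b3@11:R]
Beat 8 (L): throw ball1 h=6 -> lands@14:L; in-air after throw: [b2@9:R b3@11:R b1@14:L]

Answer: ball2:lands@9:R ball3:lands@11:R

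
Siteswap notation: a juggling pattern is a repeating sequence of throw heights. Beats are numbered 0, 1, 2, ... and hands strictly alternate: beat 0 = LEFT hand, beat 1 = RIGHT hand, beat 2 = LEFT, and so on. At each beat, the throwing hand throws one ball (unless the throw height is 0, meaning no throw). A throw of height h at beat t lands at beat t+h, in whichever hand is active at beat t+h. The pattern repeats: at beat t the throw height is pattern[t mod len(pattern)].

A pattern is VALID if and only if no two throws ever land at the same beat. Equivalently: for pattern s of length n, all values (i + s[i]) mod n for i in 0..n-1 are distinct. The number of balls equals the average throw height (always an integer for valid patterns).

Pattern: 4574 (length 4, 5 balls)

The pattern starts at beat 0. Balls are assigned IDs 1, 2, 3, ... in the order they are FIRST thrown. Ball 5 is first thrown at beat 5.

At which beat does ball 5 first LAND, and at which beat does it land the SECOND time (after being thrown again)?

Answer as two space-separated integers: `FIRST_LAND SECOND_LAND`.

Answer: 10 17

Derivation:
Beat 0 (L): throw ball1 h=4 -> lands@4:L; in-air after throw: [b1@4:L]
Beat 1 (R): throw ball2 h=5 -> lands@6:L; in-air after throw: [b1@4:L b2@6:L]
Beat 2 (L): throw ball3 h=7 -> lands@9:R; in-air after throw: [b1@4:L b2@6:L b3@9:R]
Beat 3 (R): throw ball4 h=4 -> lands@7:R; in-air after throw: [b1@4:L b2@6:L b4@7:R b3@9:R]
Beat 4 (L): throw ball1 h=4 -> lands@8:L; in-air after throw: [b2@6:L b4@7:R b1@8:L b3@9:R]
Beat 5 (R): throw ball5 h=5 -> lands@10:L; in-air after throw: [b2@6:L b4@7:R b1@8:L b3@9:R b5@10:L]
Beat 6 (L): throw ball2 h=7 -> lands@13:R; in-air after throw: [b4@7:R b1@8:L b3@9:R b5@10:L b2@13:R]
Beat 7 (R): throw ball4 h=4 -> lands@11:R; in-air after throw: [b1@8:L b3@9:R b5@10:L b4@11:R b2@13:R]
Beat 8 (L): throw ball1 h=4 -> lands@12:L; in-air after throw: [b3@9:R b5@10:L b4@11:R b1@12:L b2@13:R]
Beat 9 (R): throw ball3 h=5 -> lands@14:L; in-air after throw: [b5@10:L b4@11:R b1@12:L b2@13:R b3@14:L]
Beat 10 (L): throw ball5 h=7 -> lands@17:R; in-air after throw: [b4@11:R b1@12:L b2@13:R b3@14:L b5@17:R]
Beat 11 (R): throw ball4 h=4 -> lands@15:R; in-air after throw: [b1@12:L b2@13:R b3@14:L b4@15:R b5@17:R]
Beat 12 (L): throw ball1 h=4 -> lands@16:L; in-air after throw: [b2@13:R b3@14:L b4@15:R b1@16:L b5@17:R]
Beat 13 (R): throw ball2 h=5 -> lands@18:L; in-air after throw: [b3@14:L b4@15:R b1@16:L b5@17:R b2@18:L]
Beat 14 (L): throw ball3 h=7 -> lands@21:R; in-air after throw: [b4@15:R b1@16:L b5@17:R b2@18:L b3@21:R]
Ball 5: thrown@5 h=5 -> first land @10; rethrown@10 h=7 -> second land @17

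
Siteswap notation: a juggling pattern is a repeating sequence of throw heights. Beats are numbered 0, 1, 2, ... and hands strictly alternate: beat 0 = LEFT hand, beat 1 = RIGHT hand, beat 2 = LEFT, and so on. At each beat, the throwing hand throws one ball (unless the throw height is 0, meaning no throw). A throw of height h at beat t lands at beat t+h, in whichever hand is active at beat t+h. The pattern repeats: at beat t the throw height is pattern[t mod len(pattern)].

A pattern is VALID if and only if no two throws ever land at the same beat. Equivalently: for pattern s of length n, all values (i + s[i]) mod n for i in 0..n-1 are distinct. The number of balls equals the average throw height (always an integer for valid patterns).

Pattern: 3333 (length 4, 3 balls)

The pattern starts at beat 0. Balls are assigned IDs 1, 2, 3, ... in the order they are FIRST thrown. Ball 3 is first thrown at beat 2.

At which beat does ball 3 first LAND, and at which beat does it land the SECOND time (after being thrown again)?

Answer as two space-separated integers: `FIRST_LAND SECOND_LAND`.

Beat 0 (L): throw ball1 h=3 -> lands@3:R; in-air after throw: [b1@3:R]
Beat 1 (R): throw ball2 h=3 -> lands@4:L; in-air after throw: [b1@3:R b2@4:L]
Beat 2 (L): throw ball3 h=3 -> lands@5:R; in-air after throw: [b1@3:R b2@4:L b3@5:R]
Beat 3 (R): throw ball1 h=3 -> lands@6:L; in-air after throw: [b2@4:L b3@5:R b1@6:L]
Beat 4 (L): throw ball2 h=3 -> lands@7:R; in-air after throw: [b3@5:R b1@6:L b2@7:R]
Beat 5 (R): throw ball3 h=3 -> lands@8:L; in-air after throw: [b1@6:L b2@7:R b3@8:L]
Beat 6 (L): throw ball1 h=3 -> lands@9:R; in-air after throw: [b2@7:R b3@8:L b1@9:R]
Beat 7 (R): throw ball2 h=3 -> lands@10:L; in-air after throw: [b3@8:L b1@9:R b2@10:L]
Beat 8 (L): throw ball3 h=3 -> lands@11:R; in-air after throw: [b1@9:R b2@10:L b3@11:R]
Ball 3: thrown@2 h=3 -> first land @5; rethrown@5 h=3 -> second land @8

Answer: 5 8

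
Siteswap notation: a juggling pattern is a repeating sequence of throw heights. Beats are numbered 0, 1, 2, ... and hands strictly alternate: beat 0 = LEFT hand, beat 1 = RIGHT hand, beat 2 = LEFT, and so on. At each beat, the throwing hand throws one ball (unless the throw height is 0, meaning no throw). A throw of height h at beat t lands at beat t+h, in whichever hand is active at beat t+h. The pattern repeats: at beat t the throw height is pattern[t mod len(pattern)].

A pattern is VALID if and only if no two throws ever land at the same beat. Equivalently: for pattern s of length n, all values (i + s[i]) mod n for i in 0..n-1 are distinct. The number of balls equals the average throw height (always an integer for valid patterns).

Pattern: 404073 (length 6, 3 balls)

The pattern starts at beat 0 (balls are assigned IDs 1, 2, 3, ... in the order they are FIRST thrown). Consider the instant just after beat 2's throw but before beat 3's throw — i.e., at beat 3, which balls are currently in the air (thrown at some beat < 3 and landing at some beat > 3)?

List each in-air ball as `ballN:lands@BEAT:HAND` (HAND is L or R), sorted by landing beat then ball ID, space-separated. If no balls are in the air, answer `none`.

Answer: ball1:lands@4:L ball2:lands@6:L

Derivation:
Beat 0 (L): throw ball1 h=4 -> lands@4:L; in-air after throw: [b1@4:L]
Beat 2 (L): throw ball2 h=4 -> lands@6:L; in-air after throw: [b1@4:L b2@6:L]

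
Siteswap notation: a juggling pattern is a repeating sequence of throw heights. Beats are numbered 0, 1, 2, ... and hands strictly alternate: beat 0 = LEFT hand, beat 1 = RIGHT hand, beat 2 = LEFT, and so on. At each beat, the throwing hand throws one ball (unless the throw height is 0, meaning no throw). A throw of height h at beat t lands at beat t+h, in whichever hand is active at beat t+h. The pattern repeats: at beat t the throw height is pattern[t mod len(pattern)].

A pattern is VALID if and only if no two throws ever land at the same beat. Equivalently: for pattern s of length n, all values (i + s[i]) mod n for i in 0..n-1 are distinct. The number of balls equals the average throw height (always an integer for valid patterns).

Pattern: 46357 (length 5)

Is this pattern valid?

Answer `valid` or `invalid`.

i=0: (i + s[i]) mod n = (0 + 4) mod 5 = 4
i=1: (i + s[i]) mod n = (1 + 6) mod 5 = 2
i=2: (i + s[i]) mod n = (2 + 3) mod 5 = 0
i=3: (i + s[i]) mod n = (3 + 5) mod 5 = 3
i=4: (i + s[i]) mod n = (4 + 7) mod 5 = 1
Residues: [4, 2, 0, 3, 1], distinct: True

Answer: valid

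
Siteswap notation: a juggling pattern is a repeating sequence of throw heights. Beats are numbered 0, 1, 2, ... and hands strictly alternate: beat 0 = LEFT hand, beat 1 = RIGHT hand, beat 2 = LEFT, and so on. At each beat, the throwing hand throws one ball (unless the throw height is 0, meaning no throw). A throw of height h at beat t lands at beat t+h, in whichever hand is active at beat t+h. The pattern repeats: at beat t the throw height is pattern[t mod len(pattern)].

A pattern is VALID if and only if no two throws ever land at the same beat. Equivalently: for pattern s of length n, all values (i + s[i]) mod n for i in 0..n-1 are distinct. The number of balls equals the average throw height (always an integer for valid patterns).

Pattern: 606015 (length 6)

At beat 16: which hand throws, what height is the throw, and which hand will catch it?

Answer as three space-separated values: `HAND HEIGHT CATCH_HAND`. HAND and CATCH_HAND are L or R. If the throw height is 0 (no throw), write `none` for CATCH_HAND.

Answer: L 1 R

Derivation:
Beat 16: 16 mod 2 = 0, so hand = L
Throw height = pattern[16 mod 6] = pattern[4] = 1
Lands at beat 16+1=17, 17 mod 2 = 1, so catch hand = R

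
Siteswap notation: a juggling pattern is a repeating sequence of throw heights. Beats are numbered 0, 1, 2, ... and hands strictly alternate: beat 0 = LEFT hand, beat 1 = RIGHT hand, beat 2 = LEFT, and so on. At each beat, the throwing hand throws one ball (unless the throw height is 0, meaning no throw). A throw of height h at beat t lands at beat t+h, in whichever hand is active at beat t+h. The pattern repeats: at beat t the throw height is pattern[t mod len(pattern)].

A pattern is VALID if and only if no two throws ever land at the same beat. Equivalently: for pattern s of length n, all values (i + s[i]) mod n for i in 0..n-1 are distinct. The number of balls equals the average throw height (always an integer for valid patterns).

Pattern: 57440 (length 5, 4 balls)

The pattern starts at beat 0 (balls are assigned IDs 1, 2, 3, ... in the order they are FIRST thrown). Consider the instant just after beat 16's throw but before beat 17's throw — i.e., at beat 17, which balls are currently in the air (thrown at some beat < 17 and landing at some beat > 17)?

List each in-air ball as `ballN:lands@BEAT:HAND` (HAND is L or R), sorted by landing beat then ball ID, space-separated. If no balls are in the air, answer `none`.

Answer: ball4:lands@18:L ball1:lands@20:L ball2:lands@23:R

Derivation:
Beat 0 (L): throw ball1 h=5 -> lands@5:R; in-air after throw: [b1@5:R]
Beat 1 (R): throw ball2 h=7 -> lands@8:L; in-air after throw: [b1@5:R b2@8:L]
Beat 2 (L): throw ball3 h=4 -> lands@6:L; in-air after throw: [b1@5:R b3@6:L b2@8:L]
Beat 3 (R): throw ball4 h=4 -> lands@7:R; in-air after throw: [b1@5:R b3@6:L b4@7:R b2@8:L]
Beat 5 (R): throw ball1 h=5 -> lands@10:L; in-air after throw: [b3@6:L b4@7:R b2@8:L b1@10:L]
Beat 6 (L): throw ball3 h=7 -> lands@13:R; in-air after throw: [b4@7:R b2@8:L b1@10:L b3@13:R]
Beat 7 (R): throw ball4 h=4 -> lands@11:R; in-air after throw: [b2@8:L b1@10:L b4@11:R b3@13:R]
Beat 8 (L): throw ball2 h=4 -> lands@12:L; in-air after throw: [b1@10:L b4@11:R b2@12:L b3@13:R]
Beat 10 (L): throw ball1 h=5 -> lands@15:R; in-air after throw: [b4@11:R b2@12:L b3@13:R b1@15:R]
Beat 11 (R): throw ball4 h=7 -> lands@18:L; in-air after throw: [b2@12:L b3@13:R b1@15:R b4@18:L]
Beat 12 (L): throw ball2 h=4 -> lands@16:L; in-air after throw: [b3@13:R b1@15:R b2@16:L b4@18:L]
Beat 13 (R): throw ball3 h=4 -> lands@17:R; in-air after throw: [b1@15:R b2@16:L b3@17:R b4@18:L]
Beat 15 (R): throw ball1 h=5 -> lands@20:L; in-air after throw: [b2@16:L b3@17:R b4@18:L b1@20:L]
Beat 16 (L): throw ball2 h=7 -> lands@23:R; in-air after throw: [b3@17:R b4@18:L b1@20:L b2@23:R]
Beat 17 (R): throw ball3 h=4 -> lands@21:R; in-air after throw: [b4@18:L b1@20:L b3@21:R b2@23:R]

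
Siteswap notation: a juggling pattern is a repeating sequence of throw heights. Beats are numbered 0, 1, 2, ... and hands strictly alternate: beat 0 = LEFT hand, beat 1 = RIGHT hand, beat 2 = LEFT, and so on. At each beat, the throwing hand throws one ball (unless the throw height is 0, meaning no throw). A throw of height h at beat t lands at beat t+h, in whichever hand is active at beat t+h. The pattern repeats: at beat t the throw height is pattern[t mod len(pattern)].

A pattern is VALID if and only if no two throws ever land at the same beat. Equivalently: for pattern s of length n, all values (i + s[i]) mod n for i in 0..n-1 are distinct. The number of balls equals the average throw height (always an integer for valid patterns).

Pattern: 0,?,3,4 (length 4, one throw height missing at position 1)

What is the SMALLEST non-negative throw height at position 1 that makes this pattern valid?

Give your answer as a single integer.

Answer: 1

Derivation:
i=0: (0 + 0) mod 4 = 0
i=1: s[i]=? (unknown)
i=2: (2 + 3) mod 4 = 1
i=3: (3 + 4) mod 4 = 3
Known residues: [0, 1, 3]; need a permutation of 0..3, so missing residue r = 2
Need (1 + s) mod 4 = 2; smallest s = (2 - 1) mod 4 = 1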